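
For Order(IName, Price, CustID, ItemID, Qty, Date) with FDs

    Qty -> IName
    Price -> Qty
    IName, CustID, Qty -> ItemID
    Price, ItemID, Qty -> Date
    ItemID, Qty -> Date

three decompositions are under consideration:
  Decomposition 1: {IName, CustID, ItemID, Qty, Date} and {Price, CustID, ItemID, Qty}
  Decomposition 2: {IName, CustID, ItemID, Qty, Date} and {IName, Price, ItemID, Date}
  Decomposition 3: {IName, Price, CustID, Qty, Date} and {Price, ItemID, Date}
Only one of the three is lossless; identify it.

Decomposition 1: common = {CustID, ItemID, Qty}, closure = {IName, CustID, ItemID, Qty, Date} → lossless.
Decomposition 2: common = {IName, ItemID, Date}, closure = {IName, ItemID, Date} → lossy.
Decomposition 3: common = {Price, Date}, closure = {IName, Price, Qty, Date} → lossy.

Decomposition 1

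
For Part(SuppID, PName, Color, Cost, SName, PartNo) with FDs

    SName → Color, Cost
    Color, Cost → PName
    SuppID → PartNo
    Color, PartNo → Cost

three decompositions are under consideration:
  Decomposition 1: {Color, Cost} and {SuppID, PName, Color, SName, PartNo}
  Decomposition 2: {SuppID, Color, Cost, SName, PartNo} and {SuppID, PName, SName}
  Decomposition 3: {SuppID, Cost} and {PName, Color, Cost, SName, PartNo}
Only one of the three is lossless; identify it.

Decomposition 1: common = {Color}, closure = {Color} → lossy.
Decomposition 2: common = {SuppID, SName}, closure = {SuppID, PName, Color, Cost, SName, PartNo} → lossless.
Decomposition 3: common = {Cost}, closure = {Cost} → lossy.

Decomposition 2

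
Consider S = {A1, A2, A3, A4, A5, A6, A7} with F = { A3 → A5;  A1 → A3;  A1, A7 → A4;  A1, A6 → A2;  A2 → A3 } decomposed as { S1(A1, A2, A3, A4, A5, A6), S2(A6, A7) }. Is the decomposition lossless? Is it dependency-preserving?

lossy and not dependency-preserving

Lossless test: (A6)⁺ = {A6}, which is a superkey of neither fragment — lossy.
Dependency preservation: the restricted closure of {A1, A7} across the fragments never reaches {A4}, so A1, A7 → A4 cannot be enforced without a join — not preserved.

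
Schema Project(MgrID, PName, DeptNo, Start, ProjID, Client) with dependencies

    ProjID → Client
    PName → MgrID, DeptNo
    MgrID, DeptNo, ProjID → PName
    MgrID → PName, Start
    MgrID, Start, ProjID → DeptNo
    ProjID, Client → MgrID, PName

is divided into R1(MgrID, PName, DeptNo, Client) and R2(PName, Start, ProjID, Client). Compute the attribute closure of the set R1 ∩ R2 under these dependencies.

MgrID, PName, DeptNo, Start, Client

R1 ∩ R2 = {PName, Client}.
PName → MgrID, DeptNo applies, adding MgrID, DeptNo
MgrID → PName, Start applies, adding Start
Closure: {MgrID, PName, DeptNo, Start, Client}.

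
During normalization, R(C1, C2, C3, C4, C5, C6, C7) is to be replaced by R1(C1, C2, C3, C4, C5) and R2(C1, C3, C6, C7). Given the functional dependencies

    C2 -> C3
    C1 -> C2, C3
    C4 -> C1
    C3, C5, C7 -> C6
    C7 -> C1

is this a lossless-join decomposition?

No

Common attributes: R1 ∩ R2 = {C1, C3}.
Closure of {C1, C3}: C1 → C2, C3 applies, adding C2. So (C1, C3)⁺ = {C1, C2, C3}.
The closure contains neither all of R1 = {C1, C2, C3, C4, C5} nor all of R2 = {C1, C3, C6, C7}, so the common attributes are not a superkey of either fragment. The join is lossy.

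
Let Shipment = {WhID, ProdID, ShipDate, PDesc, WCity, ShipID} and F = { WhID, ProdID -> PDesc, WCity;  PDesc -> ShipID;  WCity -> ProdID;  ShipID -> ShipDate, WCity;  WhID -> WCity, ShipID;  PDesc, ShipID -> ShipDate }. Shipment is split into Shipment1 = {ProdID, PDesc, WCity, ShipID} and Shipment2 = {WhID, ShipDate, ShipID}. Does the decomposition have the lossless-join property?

Common attributes: Shipment1 ∩ Shipment2 = {ShipID}.
Closure of {ShipID}: ShipID → ShipDate, WCity applies, adding ShipDate, WCity; WCity → ProdID applies, adding ProdID. So (ShipID)⁺ = {ProdID, ShipDate, WCity, ShipID}.
The closure contains neither all of Shipment1 = {ProdID, PDesc, WCity, ShipID} nor all of Shipment2 = {WhID, ShipDate, ShipID}, so the common attributes are not a superkey of either fragment. The join is lossy.

No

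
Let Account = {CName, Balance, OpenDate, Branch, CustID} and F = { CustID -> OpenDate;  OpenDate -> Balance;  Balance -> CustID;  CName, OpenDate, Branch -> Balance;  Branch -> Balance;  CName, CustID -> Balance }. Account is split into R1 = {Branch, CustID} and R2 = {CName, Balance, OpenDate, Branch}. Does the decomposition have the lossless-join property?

Yes

Common attributes: R1 ∩ R2 = {Branch}.
Closure of {Branch}: Branch → Balance applies, adding Balance; Balance → CustID applies, adding CustID; CustID → OpenDate applies, adding OpenDate. So (Branch)⁺ = {Balance, OpenDate, Branch, CustID}.
This closure contains every attribute of R1, so R1 ∩ R2 → R1. The join is lossless.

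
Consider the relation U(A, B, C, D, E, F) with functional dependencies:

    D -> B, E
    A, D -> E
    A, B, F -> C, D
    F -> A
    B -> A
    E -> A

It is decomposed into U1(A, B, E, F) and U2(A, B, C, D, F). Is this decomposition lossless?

Yes

Common attributes: U1 ∩ U2 = {A, B, F}.
Closure of {A, B, F}: A, B, F → C, D applies, adding C, D; D → B, E applies, adding E. So (A, B, F)⁺ = {A, B, C, D, E, F}.
This closure contains every attribute of U1, so U1 ∩ U2 → U1. The join is lossless.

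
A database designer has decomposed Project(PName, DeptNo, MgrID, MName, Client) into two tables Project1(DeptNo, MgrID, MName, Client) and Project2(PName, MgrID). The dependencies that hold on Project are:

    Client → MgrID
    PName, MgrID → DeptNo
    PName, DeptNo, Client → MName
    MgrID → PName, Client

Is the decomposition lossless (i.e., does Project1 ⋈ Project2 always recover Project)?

Yes

Common attributes: Project1 ∩ Project2 = {MgrID}.
Closure of {MgrID}: MgrID → PName, Client applies, adding PName, Client; PName, MgrID → DeptNo applies, adding DeptNo; PName, DeptNo, Client → MName applies, adding MName. So (MgrID)⁺ = {PName, DeptNo, MgrID, MName, Client}.
This closure contains every attribute of Project1, so Project1 ∩ Project2 → Project1. The join is lossless.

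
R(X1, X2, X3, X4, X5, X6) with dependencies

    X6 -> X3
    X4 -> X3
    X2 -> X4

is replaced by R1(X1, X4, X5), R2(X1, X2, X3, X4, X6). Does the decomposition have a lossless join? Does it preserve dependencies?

lossy but dependency-preserving

Lossless test: (X1, X4)⁺ = {X1, X3, X4}, which is a superkey of neither fragment — lossy.
Dependency preservation: every FD's attributes lie within a single fragment, so each can be enforced locally — preserved.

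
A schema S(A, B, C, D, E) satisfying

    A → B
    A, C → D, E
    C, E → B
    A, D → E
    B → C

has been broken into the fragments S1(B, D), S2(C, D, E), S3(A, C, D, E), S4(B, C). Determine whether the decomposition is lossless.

No

Chase test. Columns are A, B, C, D, E; row i has aⱼ where attribute j ∈ Si, else bᵢⱼ.
Initial tableau (one row per fragment):
  row 1: b11 a2 b13 a4 b15
  row 2: b21 b22 a3 a4 a5
  row 3: a1 b32 a3 a4 a5
  row 4: b41 a2 a3 b44 b45
Rows 2 and 3 agree on C, E; apply C, E→B and equate their B entries.
Rows 1 and 4 agree on B; apply B→C and equate their C entries.
No row becomes fully distinguished — the join is lossy.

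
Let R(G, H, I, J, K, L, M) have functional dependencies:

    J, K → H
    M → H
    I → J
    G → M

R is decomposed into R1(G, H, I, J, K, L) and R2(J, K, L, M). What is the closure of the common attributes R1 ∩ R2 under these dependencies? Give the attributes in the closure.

H, J, K, L

R1 ∩ R2 = {J, K, L}.
J, K → H applies, adding H
Closure: {H, J, K, L}.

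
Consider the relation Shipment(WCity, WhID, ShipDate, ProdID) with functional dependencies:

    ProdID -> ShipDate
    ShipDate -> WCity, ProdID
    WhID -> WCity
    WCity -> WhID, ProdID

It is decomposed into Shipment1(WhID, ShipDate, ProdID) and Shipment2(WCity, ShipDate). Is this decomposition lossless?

Common attributes: Shipment1 ∩ Shipment2 = {ShipDate}.
Closure of {ShipDate}: ShipDate → WCity, ProdID applies, adding WCity, ProdID; WCity → WhID, ProdID applies, adding WhID. So (ShipDate)⁺ = {WCity, WhID, ShipDate, ProdID}.
This closure contains every attribute of Shipment1, so Shipment1 ∩ Shipment2 → Shipment1. The join is lossless.

Yes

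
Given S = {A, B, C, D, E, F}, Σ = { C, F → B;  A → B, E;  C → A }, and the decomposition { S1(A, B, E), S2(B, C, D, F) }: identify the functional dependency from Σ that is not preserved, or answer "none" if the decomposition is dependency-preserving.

C → A

Check C → A: no single fragment contains all of {A, C}, and the restricted closure of {C} across the fragments never reaches {A}.
C, F → B is preserved.
A → B, E is preserved.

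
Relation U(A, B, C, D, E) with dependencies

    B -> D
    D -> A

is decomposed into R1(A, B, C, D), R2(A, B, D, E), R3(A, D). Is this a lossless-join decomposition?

Chase test. Columns are A, B, C, D, E; row i has aⱼ where attribute j ∈ Ri, else bᵢⱼ.
Initial tableau (one row per fragment):
  row 1: a1 a2 a3 a4 b15
  row 2: a1 a2 b23 a4 a5
  row 3: a1 b32 b33 a4 b35
No row becomes fully distinguished — the join is lossy.

No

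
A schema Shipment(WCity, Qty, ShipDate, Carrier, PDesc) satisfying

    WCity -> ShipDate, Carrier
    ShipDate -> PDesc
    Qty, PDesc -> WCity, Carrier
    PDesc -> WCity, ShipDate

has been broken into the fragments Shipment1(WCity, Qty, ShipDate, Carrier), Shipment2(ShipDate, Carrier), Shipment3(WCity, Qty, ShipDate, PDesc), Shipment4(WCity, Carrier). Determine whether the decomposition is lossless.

Chase test. Columns are WCity, Qty, ShipDate, Carrier, PDesc; row i has aⱼ where attribute j ∈ Shipmenti, else bᵢⱼ.
Initial tableau (one row per fragment):
  row 1: a1 a2 a3 a4 b15
  row 2: b21 b22 a3 a4 b25
  row 3: a1 a2 a3 b34 a5
  row 4: a1 b42 b43 a4 b45
Rows 1 and 3 agree on WCity; apply WCity→ShipDate, Carrier and equate their ShipDate, Carrier entries.
Rows 1 and 4 agree on WCity; apply WCity→ShipDate, Carrier and equate their ShipDate, Carrier entries.
Rows 1 and 2 agree on ShipDate; apply ShipDate→PDesc and equate their PDesc entries.
Rows 1 and 3 agree on ShipDate; apply ShipDate→PDesc and equate their PDesc entries.
Rows 1 and 4 agree on ShipDate; apply ShipDate→PDesc and equate their PDesc entries.
Rows 1 and 2 agree on PDesc; apply PDesc→WCity, ShipDate and equate their WCity, ShipDate entries.
Row 1 is now all distinguished symbols — the join is lossless.

Yes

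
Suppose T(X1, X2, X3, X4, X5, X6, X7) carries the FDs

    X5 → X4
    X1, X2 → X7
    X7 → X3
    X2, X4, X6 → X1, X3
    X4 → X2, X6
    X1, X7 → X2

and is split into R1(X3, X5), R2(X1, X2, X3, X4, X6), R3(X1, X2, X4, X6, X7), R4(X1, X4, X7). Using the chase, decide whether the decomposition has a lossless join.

No

Chase test. Columns are X1, X2, X3, X4, X5, X6, X7; row i has aⱼ where attribute j ∈ Ri, else bᵢⱼ.
Initial tableau (one row per fragment):
  row 1: b11 b12 a3 b14 a5 b16 b17
  row 2: a1 a2 a3 a4 b25 a6 b27
  row 3: a1 a2 b33 a4 b35 a6 a7
  row 4: a1 b42 b43 a4 b45 b46 a7
Rows 2 and 3 agree on X1, X2; apply X1, X2→X7 and equate their X7 entries.
Rows 2 and 3 agree on X7; apply X7→X3 and equate their X3 entries.
Rows 2 and 4 agree on X7; apply X7→X3 and equate their X3 entries.
Rows 2 and 4 agree on X4; apply X4→X2, X6 and equate their X2, X6 entries.
No row becomes fully distinguished — the join is lossy.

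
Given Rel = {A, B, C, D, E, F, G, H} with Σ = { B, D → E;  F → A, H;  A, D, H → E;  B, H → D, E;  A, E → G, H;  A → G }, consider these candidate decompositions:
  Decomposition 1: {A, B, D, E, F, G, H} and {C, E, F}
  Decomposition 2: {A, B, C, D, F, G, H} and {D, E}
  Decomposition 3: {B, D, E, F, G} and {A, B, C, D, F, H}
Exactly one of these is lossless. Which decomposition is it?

Decomposition 3

Decomposition 1: common = {E, F}, closure = {A, E, F, G, H} → lossy.
Decomposition 2: common = {D}, closure = {D} → lossy.
Decomposition 3: common = {B, D, F}, closure = {A, B, D, E, F, G, H} → lossless.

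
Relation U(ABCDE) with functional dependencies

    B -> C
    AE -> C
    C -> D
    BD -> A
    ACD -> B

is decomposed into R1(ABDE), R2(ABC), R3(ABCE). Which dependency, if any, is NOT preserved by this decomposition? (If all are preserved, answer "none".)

Check C → D: no single fragment contains all of {CD}, and the restricted closure of {C} across the fragments never reaches {D}.
B → C is preserved.
AE → C is preserved.
BD → A is preserved.
ACD → B is preserved.

C -> D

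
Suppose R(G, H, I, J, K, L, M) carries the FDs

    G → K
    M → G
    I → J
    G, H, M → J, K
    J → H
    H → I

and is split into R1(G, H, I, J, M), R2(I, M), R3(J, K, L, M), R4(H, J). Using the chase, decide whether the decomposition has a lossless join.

Chase test. Columns are G, H, I, J, K, L, M; row i has aⱼ where attribute j ∈ Ri, else bᵢⱼ.
Initial tableau (one row per fragment):
  row 1: a1 a2 a3 a4 b15 b16 a7
  row 2: b21 b22 a3 b24 b25 b26 a7
  row 3: b31 b32 b33 a4 a5 a6 a7
  row 4: b41 a2 b43 a4 b45 b46 b47
Rows 1 and 2 agree on M; apply M→G and equate their G entries.
Rows 1 and 3 agree on M; apply M→G and equate their G entries.
Rows 1 and 2 agree on I; apply I→J and equate their J entries.
Rows 1 and 2 agree on J; apply J→H and equate their H entries.
Rows 1 and 3 agree on J; apply J→H and equate their H entries.
Rows 1 and 3 agree on H; apply H→I and equate their I entries.
Rows 1 and 4 agree on H; apply H→I and equate their I entries.
Rows 1 and 2 agree on G; apply G→K and equate their K entries.
Rows 1 and 3 agree on G; apply G→K and equate their K entries.
Row 3 is now all distinguished symbols — the join is lossless.

Yes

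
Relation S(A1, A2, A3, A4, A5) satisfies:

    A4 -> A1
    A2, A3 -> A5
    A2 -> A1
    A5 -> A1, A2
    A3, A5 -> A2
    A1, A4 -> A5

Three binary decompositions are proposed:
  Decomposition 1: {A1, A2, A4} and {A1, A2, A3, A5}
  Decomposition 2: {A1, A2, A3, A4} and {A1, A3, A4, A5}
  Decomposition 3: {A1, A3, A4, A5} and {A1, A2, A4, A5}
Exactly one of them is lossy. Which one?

Decomposition 1: common = {A1, A2}, closure = {A1, A2} → lossy.
Decomposition 2: common = {A1, A3, A4}, closure = {A1, A2, A3, A4, A5} → lossless.
Decomposition 3: common = {A1, A4, A5}, closure = {A1, A2, A4, A5} → lossless.

Decomposition 1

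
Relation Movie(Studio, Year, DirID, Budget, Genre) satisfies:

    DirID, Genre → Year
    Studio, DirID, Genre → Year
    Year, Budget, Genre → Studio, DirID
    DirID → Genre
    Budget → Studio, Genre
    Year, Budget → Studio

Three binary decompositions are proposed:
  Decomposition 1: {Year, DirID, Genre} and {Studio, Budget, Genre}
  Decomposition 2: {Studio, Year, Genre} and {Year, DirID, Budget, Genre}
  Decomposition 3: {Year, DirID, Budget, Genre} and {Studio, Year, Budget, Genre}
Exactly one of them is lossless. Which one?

Decomposition 3

Decomposition 1: common = {Genre}, closure = {Genre} → lossy.
Decomposition 2: common = {Year, Genre}, closure = {Year, Genre} → lossy.
Decomposition 3: common = {Year, Budget, Genre}, closure = {Studio, Year, DirID, Budget, Genre} → lossless.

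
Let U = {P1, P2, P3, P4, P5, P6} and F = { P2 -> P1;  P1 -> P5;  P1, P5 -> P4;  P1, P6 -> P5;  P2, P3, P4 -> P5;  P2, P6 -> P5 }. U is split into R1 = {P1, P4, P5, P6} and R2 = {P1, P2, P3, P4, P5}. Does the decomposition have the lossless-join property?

Common attributes: R1 ∩ R2 = {P1, P4, P5}.
No dependency enlarges {P1, P4, P5}, so (P1, P4, P5)⁺ = {P1, P4, P5}.
The closure contains neither all of R1 = {P1, P4, P5, P6} nor all of R2 = {P1, P2, P3, P4, P5}, so the common attributes are not a superkey of either fragment. The join is lossy.

No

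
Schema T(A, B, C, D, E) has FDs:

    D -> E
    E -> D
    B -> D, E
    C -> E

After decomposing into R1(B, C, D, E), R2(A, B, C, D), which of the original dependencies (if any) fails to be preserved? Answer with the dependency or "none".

D → E lies within R1.
E → D lies within R1.
B → D, E lies within R1.
C → E lies within R1.
Every dependency is enforceable on the fragments, so the decomposition is dependency-preserving.

none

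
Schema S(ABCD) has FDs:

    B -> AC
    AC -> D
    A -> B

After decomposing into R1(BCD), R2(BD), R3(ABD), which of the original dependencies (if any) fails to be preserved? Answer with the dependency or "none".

none

B → AC: restricted closure across fragments reaches AC.
AC → D: restricted closure across fragments reaches D.
A → B lies within R3.
Every dependency is enforceable on the fragments, so the decomposition is dependency-preserving.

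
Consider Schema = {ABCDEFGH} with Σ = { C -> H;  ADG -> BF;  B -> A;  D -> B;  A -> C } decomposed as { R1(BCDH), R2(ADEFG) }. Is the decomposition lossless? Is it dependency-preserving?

Lossless test: (D)⁺ = {ABCDH}, which contains all of one fragment — lossless.
Dependency preservation: the restricted closure of {B} across the fragments never reaches {A}, so B → A cannot be enforced without a join — not preserved.

lossless but not dependency-preserving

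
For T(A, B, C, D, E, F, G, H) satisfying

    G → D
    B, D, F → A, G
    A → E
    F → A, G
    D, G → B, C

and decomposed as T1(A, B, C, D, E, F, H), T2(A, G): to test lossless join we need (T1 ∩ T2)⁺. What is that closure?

T1 ∩ T2 = {A}.
A → E applies, adding E
Closure: {A, E}.

A, E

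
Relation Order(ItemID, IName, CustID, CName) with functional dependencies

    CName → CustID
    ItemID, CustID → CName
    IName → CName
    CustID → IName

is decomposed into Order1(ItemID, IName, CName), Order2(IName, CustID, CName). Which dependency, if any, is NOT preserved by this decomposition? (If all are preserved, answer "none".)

none

CName → CustID lies within Order2.
ItemID, CustID → CName: restricted closure across fragments reaches CName.
IName → CName lies within Order1.
CustID → IName lies within Order2.
Every dependency is enforceable on the fragments, so the decomposition is dependency-preserving.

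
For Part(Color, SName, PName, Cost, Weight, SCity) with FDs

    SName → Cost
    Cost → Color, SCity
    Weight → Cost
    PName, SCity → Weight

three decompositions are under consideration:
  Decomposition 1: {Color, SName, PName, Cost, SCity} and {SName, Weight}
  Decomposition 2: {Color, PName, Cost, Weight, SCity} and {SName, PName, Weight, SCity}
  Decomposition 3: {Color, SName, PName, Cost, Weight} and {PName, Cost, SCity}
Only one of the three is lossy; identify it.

Decomposition 1: common = {SName}, closure = {Color, SName, Cost, SCity} → lossy.
Decomposition 2: common = {PName, Weight, SCity}, closure = {Color, PName, Cost, Weight, SCity} → lossless.
Decomposition 3: common = {PName, Cost}, closure = {Color, PName, Cost, Weight, SCity} → lossless.

Decomposition 1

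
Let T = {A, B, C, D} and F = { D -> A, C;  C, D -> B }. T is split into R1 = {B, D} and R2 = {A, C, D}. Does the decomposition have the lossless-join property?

Common attributes: R1 ∩ R2 = {D}.
Closure of {D}: D → A, C applies, adding A, C; C, D → B applies, adding B. So (D)⁺ = {A, B, C, D}.
This closure contains every attribute of R1, so R1 ∩ R2 → R1. The join is lossless.

Yes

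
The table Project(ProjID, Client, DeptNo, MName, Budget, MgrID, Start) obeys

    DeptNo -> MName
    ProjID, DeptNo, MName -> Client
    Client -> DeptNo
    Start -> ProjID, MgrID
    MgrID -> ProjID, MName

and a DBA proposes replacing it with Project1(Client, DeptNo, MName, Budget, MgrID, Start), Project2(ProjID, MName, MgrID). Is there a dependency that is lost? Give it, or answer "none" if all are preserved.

Check ProjID, DeptNo, MName → Client: no single fragment contains all of {ProjID, Client, DeptNo, MName}, and the restricted closure of {ProjID, DeptNo, MName} across the fragments never reaches {Client}.
DeptNo → MName is preserved.
Client → DeptNo is preserved.
Start → ProjID, MgrID is preserved.
MgrID → ProjID, MName is preserved.

ProjID, DeptNo, MName -> Client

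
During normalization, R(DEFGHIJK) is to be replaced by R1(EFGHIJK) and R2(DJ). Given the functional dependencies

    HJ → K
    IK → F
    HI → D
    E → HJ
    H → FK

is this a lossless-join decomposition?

No

Common attributes: R1 ∩ R2 = {J}.
No dependency enlarges {J}, so (J)⁺ = {J}.
The closure contains neither all of R1 = {EFGHIJK} nor all of R2 = {DJ}, so the common attributes are not a superkey of either fragment. The join is lossy.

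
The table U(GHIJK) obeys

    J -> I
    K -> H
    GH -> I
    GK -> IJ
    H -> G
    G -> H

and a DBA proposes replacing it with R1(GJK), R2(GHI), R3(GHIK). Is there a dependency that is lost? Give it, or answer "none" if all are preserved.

Check J → I: no single fragment contains all of {IJ}, and the restricted closure of {J} across the fragments never reaches {I}.
K → H is preserved.
GH → I is preserved.
GK → IJ is preserved.
H → G is preserved.
G → H is preserved.

J -> I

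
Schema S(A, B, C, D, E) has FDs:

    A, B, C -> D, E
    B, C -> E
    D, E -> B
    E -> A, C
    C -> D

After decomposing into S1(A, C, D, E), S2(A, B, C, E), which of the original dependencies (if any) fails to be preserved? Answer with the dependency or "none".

A, B, C → D, E: restricted closure across fragments reaches D, E.
B, C → E lies within S2.
D, E → B: restricted closure across fragments reaches B.
E → A, C lies within S1.
C → D lies within S1.
Every dependency is enforceable on the fragments, so the decomposition is dependency-preserving.

none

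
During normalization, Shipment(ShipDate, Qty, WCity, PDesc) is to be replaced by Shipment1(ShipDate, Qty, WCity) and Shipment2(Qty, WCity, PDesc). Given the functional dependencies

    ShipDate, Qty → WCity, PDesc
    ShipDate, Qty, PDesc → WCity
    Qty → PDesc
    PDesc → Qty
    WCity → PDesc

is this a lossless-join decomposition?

Yes

Common attributes: Shipment1 ∩ Shipment2 = {Qty, WCity}.
Closure of {Qty, WCity}: Qty → PDesc applies, adding PDesc. So (Qty, WCity)⁺ = {Qty, WCity, PDesc}.
This closure contains every attribute of Shipment2, so Shipment1 ∩ Shipment2 → Shipment2. The join is lossless.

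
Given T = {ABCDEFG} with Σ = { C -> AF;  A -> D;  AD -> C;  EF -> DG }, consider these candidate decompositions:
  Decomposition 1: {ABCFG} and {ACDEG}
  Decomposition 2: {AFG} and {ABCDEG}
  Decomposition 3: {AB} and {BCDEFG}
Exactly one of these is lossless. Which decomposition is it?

Decomposition 2

Decomposition 1: common = {ACG}, closure = {ACDFG} → lossy.
Decomposition 2: common = {AG}, closure = {ACDFG} → lossless.
Decomposition 3: common = {B}, closure = {B} → lossy.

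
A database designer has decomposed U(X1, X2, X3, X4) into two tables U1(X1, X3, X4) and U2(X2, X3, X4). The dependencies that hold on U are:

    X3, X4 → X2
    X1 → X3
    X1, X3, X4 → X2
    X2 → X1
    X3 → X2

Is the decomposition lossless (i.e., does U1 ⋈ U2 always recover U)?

Common attributes: U1 ∩ U2 = {X3, X4}.
Closure of {X3, X4}: X3, X4 → X2 applies, adding X2; X2 → X1 applies, adding X1. So (X3, X4)⁺ = {X1, X2, X3, X4}.
This closure contains every attribute of U1, so U1 ∩ U2 → U1. The join is lossless.

Yes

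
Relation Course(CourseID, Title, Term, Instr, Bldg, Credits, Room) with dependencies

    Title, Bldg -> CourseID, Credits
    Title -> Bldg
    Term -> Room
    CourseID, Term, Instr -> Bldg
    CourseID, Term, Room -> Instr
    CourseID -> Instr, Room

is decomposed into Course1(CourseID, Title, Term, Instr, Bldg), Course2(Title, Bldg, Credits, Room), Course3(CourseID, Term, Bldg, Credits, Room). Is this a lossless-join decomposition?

Chase test. Columns are CourseID, Title, Term, Instr, Bldg, Credits, Room; row i has aⱼ where attribute j ∈ Coursei, else bᵢⱼ.
Initial tableau (one row per fragment):
  row 1: a1 a2 a3 a4 a5 b16 b17
  row 2: b21 a2 b23 b24 a5 a6 a7
  row 3: a1 b32 a3 b34 a5 a6 a7
Rows 1 and 2 agree on Title, Bldg; apply Title, Bldg→CourseID, Credits and equate their CourseID, Credits entries.
Rows 1 and 3 agree on Term; apply Term→Room and equate their Room entries.
Rows 1 and 3 agree on CourseID, Term, Room; apply CourseID, Term, Room→Instr and equate their Instr entries.
Rows 1 and 2 agree on CourseID; apply CourseID→Instr, Room and equate their Instr, Room entries.
Row 1 is now all distinguished symbols — the join is lossless.

Yes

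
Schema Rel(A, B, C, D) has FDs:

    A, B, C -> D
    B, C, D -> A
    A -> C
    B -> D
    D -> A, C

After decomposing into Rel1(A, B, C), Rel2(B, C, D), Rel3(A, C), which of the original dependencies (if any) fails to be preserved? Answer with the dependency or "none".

D -> A, C

Check D → A, C: no single fragment contains all of {A, C, D}, and the restricted closure of {D} across the fragments never reaches {A, C}.
A, B, C → D is preserved.
B, C, D → A is preserved.
A → C is preserved.
B → D is preserved.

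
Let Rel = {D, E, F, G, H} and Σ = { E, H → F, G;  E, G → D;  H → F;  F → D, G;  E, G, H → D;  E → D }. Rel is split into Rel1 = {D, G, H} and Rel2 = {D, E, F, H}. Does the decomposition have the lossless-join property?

Common attributes: Rel1 ∩ Rel2 = {D, H}.
Closure of {D, H}: H → F applies, adding F; F → D, G applies, adding G. So (D, H)⁺ = {D, F, G, H}.
This closure contains every attribute of Rel1, so Rel1 ∩ Rel2 → Rel1. The join is lossless.

Yes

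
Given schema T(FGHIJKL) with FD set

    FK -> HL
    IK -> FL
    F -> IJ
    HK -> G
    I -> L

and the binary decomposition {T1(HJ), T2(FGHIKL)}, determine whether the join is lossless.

Common attributes: T1 ∩ T2 = {H}.
No dependency enlarges {H}, so (H)⁺ = {H}.
The closure contains neither all of T1 = {HJ} nor all of T2 = {FGHIKL}, so the common attributes are not a superkey of either fragment. The join is lossy.

No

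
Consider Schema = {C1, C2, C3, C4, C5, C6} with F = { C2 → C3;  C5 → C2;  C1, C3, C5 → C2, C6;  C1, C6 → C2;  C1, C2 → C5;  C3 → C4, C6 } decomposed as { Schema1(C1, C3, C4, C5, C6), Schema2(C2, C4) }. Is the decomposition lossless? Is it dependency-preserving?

Lossless test: (C4)⁺ = {C4}, which is a superkey of neither fragment — lossy.
Dependency preservation: the restricted closure of {C2} across the fragments never reaches {C3}, so C2 → C3 cannot be enforced without a join — not preserved.

lossy and not dependency-preserving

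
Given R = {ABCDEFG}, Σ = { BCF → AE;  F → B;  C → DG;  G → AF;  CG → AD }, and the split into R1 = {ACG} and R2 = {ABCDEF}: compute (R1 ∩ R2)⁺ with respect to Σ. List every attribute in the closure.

ABCDEFG

R1 ∩ R2 = {AC}.
C → DG applies, adding DG
G → AF applies, adding F
F → B applies, adding B
BCF → AE applies, adding E
Closure: {ABCDEFG}.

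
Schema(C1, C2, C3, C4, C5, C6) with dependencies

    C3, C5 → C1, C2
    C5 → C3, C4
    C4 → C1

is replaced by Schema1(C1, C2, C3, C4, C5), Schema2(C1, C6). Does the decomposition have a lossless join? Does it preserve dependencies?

lossy but dependency-preserving

Lossless test: (C1)⁺ = {C1}, which is a superkey of neither fragment — lossy.
Dependency preservation: every FD's attributes lie within a single fragment, so each can be enforced locally — preserved.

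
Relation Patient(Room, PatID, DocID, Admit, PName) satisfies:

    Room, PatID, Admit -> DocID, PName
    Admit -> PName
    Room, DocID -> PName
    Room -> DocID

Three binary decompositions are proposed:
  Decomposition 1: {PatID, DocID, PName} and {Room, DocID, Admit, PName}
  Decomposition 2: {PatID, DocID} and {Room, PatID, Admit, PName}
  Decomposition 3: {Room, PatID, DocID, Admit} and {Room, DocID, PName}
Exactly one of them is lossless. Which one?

Decomposition 3

Decomposition 1: common = {DocID, PName}, closure = {DocID, PName} → lossy.
Decomposition 2: common = {PatID}, closure = {PatID} → lossy.
Decomposition 3: common = {Room, DocID}, closure = {Room, DocID, PName} → lossless.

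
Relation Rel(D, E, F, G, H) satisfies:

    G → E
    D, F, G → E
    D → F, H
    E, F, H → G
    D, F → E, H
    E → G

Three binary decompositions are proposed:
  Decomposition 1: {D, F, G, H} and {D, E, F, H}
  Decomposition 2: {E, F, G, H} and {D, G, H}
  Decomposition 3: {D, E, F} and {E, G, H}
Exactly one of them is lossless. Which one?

Decomposition 1: common = {D, F, H}, closure = {D, E, F, G, H} → lossless.
Decomposition 2: common = {G, H}, closure = {E, G, H} → lossy.
Decomposition 3: common = {E}, closure = {E, G} → lossy.

Decomposition 1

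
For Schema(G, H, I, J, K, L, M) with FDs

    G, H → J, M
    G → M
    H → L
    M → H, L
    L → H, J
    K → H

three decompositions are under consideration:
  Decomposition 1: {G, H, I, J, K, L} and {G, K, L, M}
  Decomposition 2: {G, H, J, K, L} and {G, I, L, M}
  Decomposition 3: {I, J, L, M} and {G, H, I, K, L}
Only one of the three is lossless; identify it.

Decomposition 1: common = {G, K, L}, closure = {G, H, J, K, L, M} → lossless.
Decomposition 2: common = {G, L}, closure = {G, H, J, L, M} → lossy.
Decomposition 3: common = {I, L}, closure = {H, I, J, L} → lossy.

Decomposition 1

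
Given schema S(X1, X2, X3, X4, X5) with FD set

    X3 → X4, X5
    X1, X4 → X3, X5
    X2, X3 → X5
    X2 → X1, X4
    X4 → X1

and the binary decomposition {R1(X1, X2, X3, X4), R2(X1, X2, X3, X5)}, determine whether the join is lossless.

Yes

Common attributes: R1 ∩ R2 = {X1, X2, X3}.
Closure of {X1, X2, X3}: X3 → X4, X5 applies, adding X4, X5. So (X1, X2, X3)⁺ = {X1, X2, X3, X4, X5}.
This closure contains every attribute of R1, so R1 ∩ R2 → R1. The join is lossless.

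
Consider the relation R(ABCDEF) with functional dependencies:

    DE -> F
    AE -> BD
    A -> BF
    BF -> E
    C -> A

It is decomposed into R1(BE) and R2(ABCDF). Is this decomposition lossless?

Common attributes: R1 ∩ R2 = {B}.
No dependency enlarges {B}, so (B)⁺ = {B}.
The closure contains neither all of R1 = {BE} nor all of R2 = {ABCDF}, so the common attributes are not a superkey of either fragment. The join is lossy.

No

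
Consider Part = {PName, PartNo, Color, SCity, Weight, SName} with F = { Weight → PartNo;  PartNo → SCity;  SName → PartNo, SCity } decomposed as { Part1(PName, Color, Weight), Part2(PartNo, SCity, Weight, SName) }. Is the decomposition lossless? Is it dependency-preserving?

lossy but dependency-preserving

Lossless test: (Weight)⁺ = {PartNo, SCity, Weight}, which is a superkey of neither fragment — lossy.
Dependency preservation: every FD's attributes lie within a single fragment, so each can be enforced locally — preserved.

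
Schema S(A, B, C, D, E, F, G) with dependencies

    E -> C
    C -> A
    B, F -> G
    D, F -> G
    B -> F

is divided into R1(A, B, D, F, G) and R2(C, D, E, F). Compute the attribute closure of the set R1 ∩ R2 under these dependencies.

D, F, G

R1 ∩ R2 = {D, F}.
D, F → G applies, adding G
Closure: {D, F, G}.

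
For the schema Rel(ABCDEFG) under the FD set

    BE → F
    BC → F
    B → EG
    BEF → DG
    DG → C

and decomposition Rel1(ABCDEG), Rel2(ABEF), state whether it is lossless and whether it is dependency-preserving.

lossless and dependency-preserving

Lossless test: (ABE)⁺ = {ABCDEFG}, which contains all of one fragment — lossless.
Dependency preservation: BC → F; BEF → DG are not contained in any single fragment, but the restricted closure of each left-hand side across the fragments still reaches the right-hand side; the remaining FDs each lie inside some fragment. All dependencies are preserved.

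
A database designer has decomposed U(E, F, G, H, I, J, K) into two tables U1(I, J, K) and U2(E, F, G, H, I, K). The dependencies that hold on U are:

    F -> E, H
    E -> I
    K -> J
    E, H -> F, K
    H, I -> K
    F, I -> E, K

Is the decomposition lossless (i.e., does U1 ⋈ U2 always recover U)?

Yes

Common attributes: U1 ∩ U2 = {I, K}.
Closure of {I, K}: K → J applies, adding J. So (I, K)⁺ = {I, J, K}.
This closure contains every attribute of U1, so U1 ∩ U2 → U1. The join is lossless.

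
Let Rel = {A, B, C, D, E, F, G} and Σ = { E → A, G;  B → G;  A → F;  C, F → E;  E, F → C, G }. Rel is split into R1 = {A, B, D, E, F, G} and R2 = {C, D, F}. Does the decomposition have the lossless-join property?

No

Common attributes: R1 ∩ R2 = {D, F}.
No dependency enlarges {D, F}, so (D, F)⁺ = {D, F}.
The closure contains neither all of R1 = {A, B, D, E, F, G} nor all of R2 = {C, D, F}, so the common attributes are not a superkey of either fragment. The join is lossy.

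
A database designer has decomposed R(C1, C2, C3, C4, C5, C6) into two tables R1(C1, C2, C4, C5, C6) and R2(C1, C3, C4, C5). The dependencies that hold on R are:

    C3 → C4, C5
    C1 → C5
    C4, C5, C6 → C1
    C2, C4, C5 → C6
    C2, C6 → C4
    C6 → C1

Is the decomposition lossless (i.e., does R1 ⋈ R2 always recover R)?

No

Common attributes: R1 ∩ R2 = {C1, C4, C5}.
No dependency enlarges {C1, C4, C5}, so (C1, C4, C5)⁺ = {C1, C4, C5}.
The closure contains neither all of R1 = {C1, C2, C4, C5, C6} nor all of R2 = {C1, C3, C4, C5}, so the common attributes are not a superkey of either fragment. The join is lossy.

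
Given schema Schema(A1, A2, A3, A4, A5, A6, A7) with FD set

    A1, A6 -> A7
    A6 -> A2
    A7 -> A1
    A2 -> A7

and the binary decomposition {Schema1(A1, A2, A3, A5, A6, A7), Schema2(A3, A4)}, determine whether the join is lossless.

No

Common attributes: Schema1 ∩ Schema2 = {A3}.
No dependency enlarges {A3}, so (A3)⁺ = {A3}.
The closure contains neither all of Schema1 = {A1, A2, A3, A5, A6, A7} nor all of Schema2 = {A3, A4}, so the common attributes are not a superkey of either fragment. The join is lossy.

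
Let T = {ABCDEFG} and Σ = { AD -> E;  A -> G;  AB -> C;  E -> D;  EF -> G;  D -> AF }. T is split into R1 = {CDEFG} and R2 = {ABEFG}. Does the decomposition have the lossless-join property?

Common attributes: R1 ∩ R2 = {EFG}.
Closure of {EFG}: E → D applies, adding D; D → AF applies, adding A. So (EFG)⁺ = {ADEFG}.
The closure contains neither all of R1 = {CDEFG} nor all of R2 = {ABEFG}, so the common attributes are not a superkey of either fragment. The join is lossy.

No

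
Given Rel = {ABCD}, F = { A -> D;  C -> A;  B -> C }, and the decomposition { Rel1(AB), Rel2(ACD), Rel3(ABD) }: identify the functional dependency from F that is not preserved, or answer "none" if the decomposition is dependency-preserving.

Check B → C: no single fragment contains all of {BC}, and the restricted closure of {B} across the fragments never reaches {C}.
A → D is preserved.
C → A is preserved.

B -> C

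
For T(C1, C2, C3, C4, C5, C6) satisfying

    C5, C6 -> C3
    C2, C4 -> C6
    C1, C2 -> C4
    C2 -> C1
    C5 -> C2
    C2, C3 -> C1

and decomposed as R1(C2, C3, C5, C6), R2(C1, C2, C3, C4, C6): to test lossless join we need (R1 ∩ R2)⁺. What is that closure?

R1 ∩ R2 = {C2, C3, C6}.
C2 → C1 applies, adding C1
C1, C2 → C4 applies, adding C4
Closure: {C1, C2, C3, C4, C6}.

C1, C2, C3, C4, C6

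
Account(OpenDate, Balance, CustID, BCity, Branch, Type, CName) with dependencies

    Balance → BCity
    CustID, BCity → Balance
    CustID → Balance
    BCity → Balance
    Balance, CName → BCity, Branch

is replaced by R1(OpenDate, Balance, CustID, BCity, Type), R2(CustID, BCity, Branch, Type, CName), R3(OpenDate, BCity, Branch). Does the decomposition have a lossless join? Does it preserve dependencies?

Lossless test (chase): Rows 1 and 2 agree on CustID, BCity; apply CustID, BCity→Balance and equate their Balance entries. Rows 1 and 3 agree on BCity; apply BCity→Balance and equate their Balance entries. No row becomes fully distinguished — the join is lossy.
Dependency preservation: Balance, CName → BCity, Branch is not contained in any single fragment, but the restricted closure of its left-hand side across the fragments still reaches the right-hand side; the remaining FDs each lie inside some fragment. All dependencies are preserved.

lossy but dependency-preserving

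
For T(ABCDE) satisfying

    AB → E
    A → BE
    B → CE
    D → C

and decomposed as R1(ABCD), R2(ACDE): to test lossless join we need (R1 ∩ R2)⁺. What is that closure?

R1 ∩ R2 = {ACD}.
A → BE applies, adding BE
Closure: {ABCDE}.

ABCDE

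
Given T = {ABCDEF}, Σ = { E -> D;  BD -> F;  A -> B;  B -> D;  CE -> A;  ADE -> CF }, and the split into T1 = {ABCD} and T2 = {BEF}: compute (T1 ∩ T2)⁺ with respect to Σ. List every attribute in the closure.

T1 ∩ T2 = {B}.
B → D applies, adding D
BD → F applies, adding F
Closure: {BDF}.

BDF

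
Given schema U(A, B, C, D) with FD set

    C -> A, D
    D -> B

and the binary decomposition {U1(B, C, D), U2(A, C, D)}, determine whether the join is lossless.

Yes

Common attributes: U1 ∩ U2 = {C, D}.
Closure of {C, D}: C → A, D applies, adding A; D → B applies, adding B. So (C, D)⁺ = {A, B, C, D}.
This closure contains every attribute of U1, so U1 ∩ U2 → U1. The join is lossless.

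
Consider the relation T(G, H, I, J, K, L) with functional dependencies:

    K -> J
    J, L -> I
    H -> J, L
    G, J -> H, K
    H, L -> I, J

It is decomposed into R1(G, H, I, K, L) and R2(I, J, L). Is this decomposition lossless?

No

Common attributes: R1 ∩ R2 = {I, L}.
No dependency enlarges {I, L}, so (I, L)⁺ = {I, L}.
The closure contains neither all of R1 = {G, H, I, K, L} nor all of R2 = {I, J, L}, so the common attributes are not a superkey of either fragment. The join is lossy.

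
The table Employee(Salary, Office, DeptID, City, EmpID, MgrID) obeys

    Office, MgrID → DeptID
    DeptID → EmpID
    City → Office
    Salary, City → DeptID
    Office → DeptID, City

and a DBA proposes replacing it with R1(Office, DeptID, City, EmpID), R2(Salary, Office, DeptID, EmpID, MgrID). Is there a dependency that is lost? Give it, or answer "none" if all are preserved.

Office, MgrID → DeptID lies within R2.
DeptID → EmpID lies within R1.
City → Office lies within R1.
Salary, City → DeptID: restricted closure across fragments reaches DeptID.
Office → DeptID, City lies within R1.
Every dependency is enforceable on the fragments, so the decomposition is dependency-preserving.

none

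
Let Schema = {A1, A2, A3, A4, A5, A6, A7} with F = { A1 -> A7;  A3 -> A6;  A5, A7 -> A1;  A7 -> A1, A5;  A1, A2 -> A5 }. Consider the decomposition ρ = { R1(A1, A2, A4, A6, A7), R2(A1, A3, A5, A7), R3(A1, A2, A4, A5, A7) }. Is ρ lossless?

Chase test. Columns are A1, A2, A3, A4, A5, A6, A7; row i has aⱼ where attribute j ∈ Ri, else bᵢⱼ.
Initial tableau (one row per fragment):
  row 1: a1 a2 b13 a4 b15 a6 a7
  row 2: a1 b22 a3 b24 a5 b26 a7
  row 3: a1 a2 b33 a4 a5 b36 a7
Rows 1 and 2 agree on A7; apply A7→A1, A5 and equate their A1, A5 entries.
No row becomes fully distinguished — the join is lossy.

No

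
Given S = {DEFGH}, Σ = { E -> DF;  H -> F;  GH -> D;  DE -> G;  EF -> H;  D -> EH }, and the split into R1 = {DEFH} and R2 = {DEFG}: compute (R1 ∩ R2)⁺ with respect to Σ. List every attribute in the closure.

R1 ∩ R2 = {DEF}.
DE → G applies, adding G
EF → H applies, adding H
Closure: {DEFGH}.

DEFGH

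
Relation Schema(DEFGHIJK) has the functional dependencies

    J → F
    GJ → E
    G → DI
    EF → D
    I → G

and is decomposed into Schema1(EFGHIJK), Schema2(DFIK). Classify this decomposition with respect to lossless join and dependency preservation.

lossless but not dependency-preserving

Lossless test: (FIK)⁺ = {DFGIK}, which contains all of one fragment — lossless.
Dependency preservation: the restricted closure of {EF} across the fragments never reaches {D}, so EF → D cannot be enforced without a join — not preserved.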